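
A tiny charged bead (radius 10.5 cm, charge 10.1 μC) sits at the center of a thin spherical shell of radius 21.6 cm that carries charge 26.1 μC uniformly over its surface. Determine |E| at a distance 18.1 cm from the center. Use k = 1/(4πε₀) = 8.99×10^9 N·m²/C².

2.77×10^6 N/C

Symmetry ⇒ E = E(r) r̂. Gaussian sphere of radius r = 18.1 cm (between the bodies, 10.5 cm < r < 21.6 cm).
The shell at 21.6 cm lies outside the Gaussian surface, so Q_enc = 10.1 μC = 1.01×10^-5 C.
Since E is radial and uniform over the Gaussian sphere, Φ = E·4πr² = Q_enc/ε₀.
E = k|Q_enc|/r² = (8.99×10^9)(1.01×10^-5)/(0.181)² = 2.77e6 N/C.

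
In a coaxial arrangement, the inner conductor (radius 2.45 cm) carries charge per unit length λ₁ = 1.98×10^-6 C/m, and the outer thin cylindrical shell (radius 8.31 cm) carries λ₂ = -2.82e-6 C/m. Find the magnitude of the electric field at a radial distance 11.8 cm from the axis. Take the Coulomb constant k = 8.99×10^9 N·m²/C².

|E| ≈ 1.28e5 N/C

By cylindrical symmetry E is radial; use a coaxial Gaussian cylinder of radius 11.8 cm and length L (r > 8.31 cm, enclosing both).
λ_enc = λ₁ + λ₂ = (1.98×10^-6) + (-2.82×10^-6) = -8.40×10^-7 C/m.
Gauss's law: E·2πrL = λ_enc L/ε₀.
E = 2k|λ_enc|/r = 2(8.99×10^9)(8.40×10^-7)/(0.118) = 1.28×10^5 N/C.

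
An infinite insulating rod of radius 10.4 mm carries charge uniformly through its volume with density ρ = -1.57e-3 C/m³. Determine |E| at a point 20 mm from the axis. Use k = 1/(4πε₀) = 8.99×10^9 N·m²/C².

By cylindrical symmetry E is radial; use a coaxial Gaussian cylinder of radius 20 mm and length L (r > 10.4 mm, full cross-section enclosed).
λ_enc = ρ·πR² = (-1.57e-3)π(0.0104)² = -5.335e-7 C/m.
Applying ∮E·dA = Q_enc/ε₀ with the end caps contributing no flux:
E = 2k|λ_enc|/r = 2(8.99×10^9)(5.335e-7)/(0.02) = 4.80×10^5 N/C.

4.80e5 N/C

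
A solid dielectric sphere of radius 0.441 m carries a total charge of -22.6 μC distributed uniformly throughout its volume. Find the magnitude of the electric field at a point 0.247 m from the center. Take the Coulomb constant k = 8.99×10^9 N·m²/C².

5.85×10^5 N/C

Symmetry ⇒ E = E(r) r̂. Gaussian sphere of radius r = 0.247 m (r < R).
For a uniform sphere the enclosed fraction is (r/R)³, so Q_enc = (-22.6 μC)(0.247/0.441)³ = -3.971e-6 C.
Applying ∮E·dA = Q_enc/ε₀ with Φ = E(4πr²):
E = k|Q_enc|/r² = (8.99×10^9)(3.971e-6)/(0.247)² = 5.85×10^5 N/C.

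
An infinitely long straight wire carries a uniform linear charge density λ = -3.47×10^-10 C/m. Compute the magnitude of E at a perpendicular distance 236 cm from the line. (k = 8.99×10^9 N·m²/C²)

E ≈ 2.64 N/C

Coaxial Gaussian cylinder, radius r = 236 cm, length L.
Q_enc = λL, so λ_enc = -3.47×10^-10 C/m.
Gauss's law: E·2πrL = λ_enc L/ε₀.
E = 2k|λ_enc|/r = 2(8.99×10^9)(3.47e-10)/(2.36) = 2.64 N/C.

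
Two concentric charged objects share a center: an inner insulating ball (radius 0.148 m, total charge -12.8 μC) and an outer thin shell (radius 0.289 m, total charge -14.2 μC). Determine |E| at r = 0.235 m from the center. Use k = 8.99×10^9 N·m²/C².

By spherical symmetry E is radial; choose a Gaussian sphere of radius r = 0.235 m (between the bodies, 0.148 m < r < 0.289 m).
Only the inner charge is enclosed; the outer shell contributes nothing inside itself. Q_enc = -12.8 μC = -1.28e-5 C.
Gauss's law: E·4πr² = Q_enc/ε₀.
E = k|Q_enc|/r² = (8.99×10^9)(1.28e-5)/(0.235)² = 2.08e6 N/C.

|E| ≈ 2.08e6 V/m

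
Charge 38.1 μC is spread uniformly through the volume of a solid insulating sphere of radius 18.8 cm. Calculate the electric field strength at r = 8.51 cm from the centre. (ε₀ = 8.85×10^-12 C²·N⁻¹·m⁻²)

Symmetry ⇒ E = E(r) r̂. Gaussian sphere of radius r = 8.51 cm (r < R).
Only the charge within r is enclosed: Q_enc = Q·(r/R)³ = (38.1 μC)·(8.51 cm/18.8 cm)³ = 3.534×10^-6 C.
Since E is radial and uniform over the Gaussian sphere, Φ = E·4πr² = Q_enc/ε₀.
E = |Q_enc|/(4πε₀r²) = (3.534×10^-6)/(4π·8.85×10^-12·(0.0851)²) = 4.39e6 N/C.

|E| ≈ 4.39×10^6 N/C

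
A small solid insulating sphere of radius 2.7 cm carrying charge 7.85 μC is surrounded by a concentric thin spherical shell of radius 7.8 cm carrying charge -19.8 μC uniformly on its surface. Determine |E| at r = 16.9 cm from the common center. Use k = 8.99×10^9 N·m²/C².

E ≈ 3.76×10^6 N/C

Take a concentric spherical Gaussian surface of radius r = 16.9 cm (r > 7.8 cm, enclosing both).
Q_enc = (7.85 μC) + (-19.8 μC) = -1.195×10^-5 C.
Applying ∮E·dA = Q_enc/ε₀ with Φ = E(4πr²):
E = k|Q_enc|/r² = (8.99×10^9)(1.195×10^-5)/(0.169)² = 3.76e6 N/C.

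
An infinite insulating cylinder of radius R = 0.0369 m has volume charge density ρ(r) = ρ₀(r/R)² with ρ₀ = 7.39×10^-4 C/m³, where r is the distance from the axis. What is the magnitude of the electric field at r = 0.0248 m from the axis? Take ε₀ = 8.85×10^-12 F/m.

Coaxial Gaussian cylinder, radius r = 0.0248 m, length L (r < R).
λ_enc = ∫₀^r ρ(r')·2πr' dr' = (2πρ₀/R²)·r^4/4 = 3.225×10^-7 C/m.
Gauss's law: E·2πrL = λ_enc L/ε₀.
E = |λ_enc|/(2πε₀r) = (3.225×10^-7)/(2π·8.85×10^-12·0.0248) = 2.34e5 N/C.

E = 2.34e5 V/m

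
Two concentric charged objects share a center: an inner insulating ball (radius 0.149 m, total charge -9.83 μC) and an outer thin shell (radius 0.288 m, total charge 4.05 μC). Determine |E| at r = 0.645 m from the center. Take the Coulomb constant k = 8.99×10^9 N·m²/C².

Symmetry ⇒ E = E(r) r̂. Gaussian sphere of radius r = 0.645 m (r > 0.288 m, enclosing both).
Q_enc = (-9.83 μC) + (4.05 μC) = -5.78×10^-6 C.
Applying ∮E·dA = Q_enc/ε₀ with Φ = E(4πr²):
E = k|Q_enc|/r² = (8.99×10^9)(5.78×10^-6)/(0.645)² = 1.25e5 N/C.

E ≈ 1.25e5 N/C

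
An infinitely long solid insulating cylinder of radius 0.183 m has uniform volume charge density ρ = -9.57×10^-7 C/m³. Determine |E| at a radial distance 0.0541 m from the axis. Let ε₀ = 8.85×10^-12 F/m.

E ≈ 2.93e3 N/C

Coaxial Gaussian cylinder, radius r = 0.0541 m, length L (r < R).
Charge inside radius r per length L is ρ·πr²·L, so λ_enc = ρπr² = -8.799×10^-9 C/m.
Since E is radial and uniform over the curved surface, Φ = E·2πrL = Q_enc/ε₀ = λ_enc L/ε₀.
E = |λ_enc|/(2πε₀r) = (8.799×10^-9)/(2π·8.85×10^-12·0.0541) = 2.93×10^3 N/C.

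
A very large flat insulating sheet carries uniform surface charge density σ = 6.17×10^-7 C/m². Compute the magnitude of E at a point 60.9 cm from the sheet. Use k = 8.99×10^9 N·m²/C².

3.49×10^4 N/C

Choose a cylindrical pillbox piercing the sheet, end faces (area A) parallel to it.
Only the two end caps contribute flux: Φ = 2EA. With Q_enc = σA, Gauss's law gives E = |σ|/(2ε₀).
E = 2πk|σ| = 2π(8.99×10^9)(6.17e-7) = 3.49×10^4 N/C.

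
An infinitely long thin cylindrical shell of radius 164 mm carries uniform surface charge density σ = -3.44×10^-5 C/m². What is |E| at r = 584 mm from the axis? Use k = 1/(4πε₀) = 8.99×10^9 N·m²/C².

Coaxial Gaussian cylinder, radius r = 584 mm, length L (r > 164 mm).
The whole shell is enclosed: λ_enc = σ·2πR = (-3.44×10^-5)·2π·(0.164) = -3.545e-5 C/m.
By Gauss's law (flux through the curved wall only), E·2πrL = λ_enc L/ε₀.
E = 2k|λ_enc|/r = 2(8.99×10^9)(3.545e-5)/(0.584) = 1.09×10^6 N/C.

|E| ≈ 1.09e6 V/m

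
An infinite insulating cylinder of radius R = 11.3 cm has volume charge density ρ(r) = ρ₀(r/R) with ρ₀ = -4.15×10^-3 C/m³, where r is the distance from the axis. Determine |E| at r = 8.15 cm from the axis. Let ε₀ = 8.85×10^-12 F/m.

E = 9.19e6 N/C

Take a coaxial cylindrical Gaussian surface of radius r = 8.15 cm and length L (r < R).
Integrating ρ over the cross-section to radius r: λ_enc = (2πρ₀/R) ∫₀^r r'^2 dr' = 2πρ₀ r^3/(3·R) = -4.164e-5 C/m.
Applying ∮E·dA = Q_enc/ε₀ with the end caps contributing no flux:
E = |λ_enc|/(2πε₀r) = (4.164e-5)/(2π·8.85×10^-12·0.0815) = 9.19×10^6 N/C.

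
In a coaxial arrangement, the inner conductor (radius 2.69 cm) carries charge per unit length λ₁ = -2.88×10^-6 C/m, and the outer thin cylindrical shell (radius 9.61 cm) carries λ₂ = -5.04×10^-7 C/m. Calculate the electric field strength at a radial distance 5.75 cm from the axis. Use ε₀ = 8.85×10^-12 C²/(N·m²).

E ≈ 9.01e5 V/m

Choose a coaxial cylinder of radius r = 5.75 cm (arbitrary length L) as the Gaussian surface (between the conductors, 2.69 cm < r < 9.61 cm).
Only the inner wire is enclosed; the outer shell contributes nothing inside itself. λ_enc = λ₁ = -2.88×10^-6 C/m.
Gauss's law: E·2πrL = λ_enc L/ε₀.
E = |λ_enc|/(2πε₀r) = (2.88e-6)/(2π·8.85×10^-12·0.0575) = 9.01×10^5 N/C.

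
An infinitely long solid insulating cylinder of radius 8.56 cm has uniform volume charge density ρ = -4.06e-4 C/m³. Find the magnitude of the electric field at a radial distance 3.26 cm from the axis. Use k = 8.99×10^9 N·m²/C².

E = 7.48×10^5 V/m

By cylindrical symmetry E is radial; use a coaxial Gaussian cylinder of radius 3.26 cm and length L (r < R).
Enclosed charge per unit length: λ_enc = ρ·πr² = (-4.06e-4)π(0.0326)² = -1.356×10^-6 C/m.
Gauss's law: E·2πrL = λ_enc L/ε₀.
E = 2k|λ_enc|/r = 2(8.99×10^9)(1.356×10^-6)/(0.0326) = 7.48e5 N/C.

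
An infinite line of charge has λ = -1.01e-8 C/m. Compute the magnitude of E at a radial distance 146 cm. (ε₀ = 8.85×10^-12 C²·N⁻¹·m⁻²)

124 N/C

Coaxial Gaussian cylinder, radius r = 146 cm, length L.
Q_enc = λL, so λ_enc = -1.01e-8 C/m.
By Gauss's law (flux through the curved wall only), E·2πrL = λ_enc L/ε₀.
E = |λ_enc|/(2πε₀r) = (1.01×10^-8)/(2π·8.85×10^-12·1.46) = 124 N/C.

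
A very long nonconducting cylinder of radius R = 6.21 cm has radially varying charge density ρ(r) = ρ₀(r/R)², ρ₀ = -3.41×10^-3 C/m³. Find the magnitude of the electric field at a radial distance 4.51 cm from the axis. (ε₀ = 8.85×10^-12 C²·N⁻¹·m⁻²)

Coaxial Gaussian cylinder, radius r = 4.51 cm, length L (r < R).
λ_enc = ∫₀^r ρ(r')·2πr' dr' = (2πρ₀/R²)·r^4/4 = -5.746×10^-6 C/m.
Since E is radial and uniform over the curved surface, Φ = E·2πrL = Q_enc/ε₀ = λ_enc L/ε₀.
E = |λ_enc|/(2πε₀r) = (5.746×10^-6)/(2π·8.85×10^-12·0.0451) = 2.29×10^6 N/C.

|E| = 2.29×10^6 V/m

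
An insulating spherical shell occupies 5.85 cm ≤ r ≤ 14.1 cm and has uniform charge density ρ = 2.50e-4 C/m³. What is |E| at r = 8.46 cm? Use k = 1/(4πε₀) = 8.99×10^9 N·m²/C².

|E| ≈ 5.33×10^5 V/m

Take a concentric spherical Gaussian surface of radius r = 8.46 cm (within the shell material, 5.85 cm < r < 14.1 cm).
Only the shell between 5.85 cm and r is enclosed: Q_enc = ρ·(4π/3)(r³ − a³) = (2.50×10^-4)·(4π/3)·((0.0846)³ − (0.0585)³) = 4.244×10^-7 C.
Applying ∮E·dA = Q_enc/ε₀ with Φ = E(4πr²):
E = k|Q_enc|/r² = (8.99×10^9)(4.244e-7)/(0.0846)² = 5.33×10^5 N/C.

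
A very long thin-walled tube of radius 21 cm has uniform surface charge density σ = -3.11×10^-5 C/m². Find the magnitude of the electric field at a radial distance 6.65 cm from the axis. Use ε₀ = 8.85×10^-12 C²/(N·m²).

E = 0

Coaxial Gaussian cylinder, radius r = 6.65 cm, length L (r < 21 cm, inside the shell).
All the surface charge lies outside this cylinder: Q_enc = 0, hence E = 0.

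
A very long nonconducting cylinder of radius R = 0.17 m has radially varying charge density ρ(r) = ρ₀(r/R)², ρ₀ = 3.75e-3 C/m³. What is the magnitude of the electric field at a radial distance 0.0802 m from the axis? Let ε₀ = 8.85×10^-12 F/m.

Coaxial Gaussian cylinder, radius r = 0.0802 m, length L (r < R).
λ_enc = ∫₀^r ρ(r')·2πr' dr' = (2πρ₀/R²)·r^4/4 = 8.432×10^-6 C/m.
Since E is radial and uniform over the curved surface, Φ = E·2πrL = Q_enc/ε₀ = λ_enc L/ε₀.
E = |λ_enc|/(2πε₀r) = (8.432×10^-6)/(2π·8.85×10^-12·0.0802) = 1.89×10^6 N/C.

|E| ≈ 1.89e6 N/C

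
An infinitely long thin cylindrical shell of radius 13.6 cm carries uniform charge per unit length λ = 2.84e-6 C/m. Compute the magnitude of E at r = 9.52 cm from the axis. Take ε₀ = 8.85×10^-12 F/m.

|E| = 0 V/m

Take a coaxial cylindrical Gaussian surface of radius r = 9.52 cm and length L (r < 13.6 cm, inside the shell).
No charge is enclosed, so Gauss's law gives E·2πrL = 0 ⇒ E = 0.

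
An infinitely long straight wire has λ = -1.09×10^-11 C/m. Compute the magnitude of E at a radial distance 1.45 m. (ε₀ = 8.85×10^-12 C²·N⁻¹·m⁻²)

|E| ≈ 0.135 V/m

Choose a coaxial cylinder of radius r = 1.45 m (arbitrary length L) as the Gaussian surface.
Q_enc = λL, so λ_enc = -1.09×10^-11 C/m.
Since E is radial and uniform over the curved surface, Φ = E·2πrL = Q_enc/ε₀ = λ_enc L/ε₀.
E = |λ_enc|/(2πε₀r) = (1.09×10^-11)/(2π·8.85×10^-12·1.45) = 0.135 N/C.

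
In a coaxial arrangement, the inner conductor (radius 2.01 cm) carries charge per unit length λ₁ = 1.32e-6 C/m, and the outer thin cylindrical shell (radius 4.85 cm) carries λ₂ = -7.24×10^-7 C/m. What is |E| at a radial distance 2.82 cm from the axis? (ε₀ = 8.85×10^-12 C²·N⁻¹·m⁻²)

8.42×10^5 V/m

Coaxial Gaussian cylinder, radius r = 2.82 cm, length L (between the conductors, 2.01 cm < r < 4.85 cm).
Only the inner wire is enclosed; the outer shell contributes nothing inside itself. λ_enc = λ₁ = 1.32e-6 C/m.
Since E is radial and uniform over the curved surface, Φ = E·2πrL = Q_enc/ε₀ = λ_enc L/ε₀.
E = |λ_enc|/(2πε₀r) = (1.32e-6)/(2π·8.85×10^-12·0.0282) = 8.42e5 N/C.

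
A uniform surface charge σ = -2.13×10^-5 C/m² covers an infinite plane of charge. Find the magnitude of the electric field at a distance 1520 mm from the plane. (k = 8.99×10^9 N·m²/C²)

Choose a cylindrical pillbox piercing the sheet, end faces (area A) parallel to it.
Flux Φ = 2EA and Q_enc = σA, so 2EA = σA/ε₀ ⇒ E = |σ|/(2ε₀), independent of distance.
E = 2πk|σ| = 2π(8.99×10^9)(2.13e-5) = 1.20×10^6 N/C.

E = 1.20×10^6 V/m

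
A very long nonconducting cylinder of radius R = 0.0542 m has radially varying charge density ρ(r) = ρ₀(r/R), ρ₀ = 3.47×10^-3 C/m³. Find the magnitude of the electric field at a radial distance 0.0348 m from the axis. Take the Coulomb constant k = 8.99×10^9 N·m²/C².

|E| = 2.92e6 V/m

Choose a coaxial cylinder of radius r = 0.0348 m (arbitrary length L) as the Gaussian surface (r < R).
Integrating ρ over the cross-section to radius r: λ_enc = (2πρ₀/R) ∫₀^r r'^2 dr' = 2πρ₀ r^3/(3·R) = 5.651×10^-6 C/m.
By Gauss's law (flux through the curved wall only), E·2πrL = λ_enc L/ε₀.
E = 2k|λ_enc|/r = 2(8.99×10^9)(5.651e-6)/(0.0348) = 2.92e6 N/C.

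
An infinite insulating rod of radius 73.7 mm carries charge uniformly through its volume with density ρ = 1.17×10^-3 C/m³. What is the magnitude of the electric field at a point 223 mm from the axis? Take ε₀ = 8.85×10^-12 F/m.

|E| = 1.61×10^6 N/C

Take a coaxial cylindrical Gaussian surface of radius r = 223 mm and length L (r > 73.7 mm, full cross-section enclosed).
λ_enc = ρ·πR² = (1.17e-3)π(0.0737)² = 1.997×10^-5 C/m.
Since E is radial and uniform over the curved surface, Φ = E·2πrL = Q_enc/ε₀ = λ_enc L/ε₀.
E = |λ_enc|/(2πε₀r) = (1.997×10^-5)/(2π·8.85×10^-12·0.223) = 1.61×10^6 N/C.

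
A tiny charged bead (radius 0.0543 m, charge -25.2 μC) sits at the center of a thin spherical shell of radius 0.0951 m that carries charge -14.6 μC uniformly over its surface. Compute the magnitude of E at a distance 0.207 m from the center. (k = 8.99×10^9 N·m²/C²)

By spherical symmetry E is radial; choose a Gaussian sphere of radius r = 0.207 m (r > 0.0951 m, enclosing both).
Q_enc = (-25.2 μC) + (-14.6 μC) = -3.98×10^-5 C.
Gauss's law: E·4πr² = Q_enc/ε₀.
E = k|Q_enc|/r² = (8.99×10^9)(3.98×10^-5)/(0.207)² = 8.35×10^6 N/C.

E = 8.35e6 N/C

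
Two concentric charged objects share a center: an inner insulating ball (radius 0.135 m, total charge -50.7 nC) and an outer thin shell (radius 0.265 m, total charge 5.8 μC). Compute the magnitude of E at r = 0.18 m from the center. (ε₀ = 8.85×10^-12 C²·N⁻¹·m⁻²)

|E| = 1.41×10^4 N/C

Use a concentric Gaussian sphere at r = 0.18 m (between the bodies, 0.135 m < r < 0.265 m).
Only the inner charge is enclosed; the outer shell contributes nothing inside itself. Q_enc = -50.7 nC = -5.07e-8 C.
By Gauss's law, ∮E·dA = E·4πr² = Q_enc/ε₀.
E = |Q_enc|/(4πε₀r²) = (5.07×10^-8)/(4π·8.85×10^-12·(0.18)²) = 1.41e4 N/C.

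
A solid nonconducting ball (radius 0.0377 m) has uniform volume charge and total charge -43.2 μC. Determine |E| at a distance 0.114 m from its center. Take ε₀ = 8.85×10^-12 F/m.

2.99e7 V/m

Take a concentric spherical Gaussian surface of radius r = 0.114 m (r > R, so the entire charge is enclosed).
Q_enc = -43.2 μC = -4.32e-5 C.
Applying ∮E·dA = Q_enc/ε₀ with Φ = E(4πr²):
E = |Q_enc|/(4πε₀r²) = (4.32e-5)/(4π·8.85×10^-12·(0.114)²) = 2.99e7 N/C.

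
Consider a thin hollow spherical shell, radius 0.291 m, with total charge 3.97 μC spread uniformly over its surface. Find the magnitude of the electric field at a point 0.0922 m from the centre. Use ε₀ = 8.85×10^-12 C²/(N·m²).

E = 0

Use a concentric Gaussian sphere at r = 0.0922 m (inside the shell, r < 0.291 m).
All the charge is outside the Gaussian surface: Q_enc = 0, hence E = 0 everywhere inside the shell.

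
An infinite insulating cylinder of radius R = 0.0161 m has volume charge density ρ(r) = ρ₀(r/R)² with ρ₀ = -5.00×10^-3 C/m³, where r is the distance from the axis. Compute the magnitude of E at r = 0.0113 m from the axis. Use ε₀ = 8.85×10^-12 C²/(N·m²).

Choose a coaxial cylinder of radius r = 0.0113 m (arbitrary length L) as the Gaussian surface (r < R).
λ_enc = ∫₀^r ρ(r')·2πr' dr' = (2πρ₀/R²)·r^4/4 = -4.94e-7 C/m.
By Gauss's law (flux through the curved wall only), E·2πrL = λ_enc L/ε₀.
E = |λ_enc|/(2πε₀r) = (4.94×10^-7)/(2π·8.85×10^-12·0.0113) = 7.86e5 N/C.

|E| = 7.86×10^5 V/m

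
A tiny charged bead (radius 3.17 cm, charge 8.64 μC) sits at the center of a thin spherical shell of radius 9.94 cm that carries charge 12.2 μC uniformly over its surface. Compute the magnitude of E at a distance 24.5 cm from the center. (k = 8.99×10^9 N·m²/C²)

Symmetry ⇒ E = E(r) r̂. Gaussian sphere of radius r = 24.5 cm (r > 9.94 cm, enclosing both).
Q_enc = (8.64 μC) + (12.2 μC) = 2.084×10^-5 C.
By Gauss's law, ∮E·dA = E·4πr² = Q_enc/ε₀.
E = k|Q_enc|/r² = (8.99×10^9)(2.084×10^-5)/(0.245)² = 3.12×10^6 N/C.

|E| ≈ 3.12×10^6 N/C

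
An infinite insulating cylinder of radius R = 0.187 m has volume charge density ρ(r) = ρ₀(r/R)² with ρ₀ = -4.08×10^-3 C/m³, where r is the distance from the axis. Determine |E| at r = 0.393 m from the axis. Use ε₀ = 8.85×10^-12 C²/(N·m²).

Choose a coaxial cylinder of radius r = 0.393 m (arbitrary length L) as the Gaussian surface (r > R, full charge per length enclosed).
λ_enc = 2π ∫₀^R ρ₀(r'/R)^2 r' dr' = 2πρ₀R²/4 = -2.241e-4 C/m.
Since E is radial and uniform over the curved surface, Φ = E·2πrL = Q_enc/ε₀ = λ_enc L/ε₀.
E = |λ_enc|/(2πε₀r) = (2.241×10^-4)/(2π·8.85×10^-12·0.393) = 1.03e7 N/C.

|E| = 1.03×10^7 V/m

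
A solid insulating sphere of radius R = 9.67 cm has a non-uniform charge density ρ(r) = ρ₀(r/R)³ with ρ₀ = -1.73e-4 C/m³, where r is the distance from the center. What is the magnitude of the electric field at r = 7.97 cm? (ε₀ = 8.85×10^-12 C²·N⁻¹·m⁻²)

By spherical symmetry E is radial; choose a Gaussian sphere of radius r = 7.97 cm (r < R).
Integrate the density: Q_enc = 4π ∫₀^r ρ₀(r'/R)^3 r'² dr' = 4πρ₀ r^6/(6·R³) = -1.027×10^-7 C.
Gauss's law: E·4πr² = Q_enc/ε₀.
E = |Q_enc|/(4πε₀r²) = (1.027e-7)/(4π·8.85×10^-12·(0.0797)²) = 1.45e5 N/C.

|E| ≈ 1.45×10^5 N/C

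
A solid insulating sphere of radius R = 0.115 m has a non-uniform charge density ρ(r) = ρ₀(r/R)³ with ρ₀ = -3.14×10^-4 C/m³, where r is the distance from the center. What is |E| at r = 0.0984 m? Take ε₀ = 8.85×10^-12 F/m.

By spherical symmetry E is radial; choose a Gaussian sphere of radius r = 0.0984 m (r < R).
Q_enc = ∫₀^r ρ(r')·4πr'² dr' = (4πρ₀/R³) ∫₀^r r'^5 dr' = 4πρ₀ r^6/(6·R³) = -3.925×10^-7 C.
Since E is radial and uniform over the Gaussian sphere, Φ = E·4πr² = Q_enc/ε₀.
E = |Q_enc|/(4πε₀r²) = (3.925×10^-7)/(4π·8.85×10^-12·(0.0984)²) = 3.65e5 N/C.

E = 3.65×10^5 N/C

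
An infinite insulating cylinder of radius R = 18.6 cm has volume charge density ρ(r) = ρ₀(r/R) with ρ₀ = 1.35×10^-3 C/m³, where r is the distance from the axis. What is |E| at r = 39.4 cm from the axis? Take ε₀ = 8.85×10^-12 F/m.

Coaxial Gaussian cylinder, radius r = 39.4 cm, length L (r > R, full charge per length enclosed).
λ_enc = 2π ∫₀^R ρ₀(r'/R)^1 r' dr' = 2πρ₀R²/3 = 9.782×10^-5 C/m.
By Gauss's law (flux through the curved wall only), E·2πrL = λ_enc L/ε₀.
E = |λ_enc|/(2πε₀r) = (9.782×10^-5)/(2π·8.85×10^-12·0.394) = 4.46×10^6 N/C.

E ≈ 4.46×10^6 N/C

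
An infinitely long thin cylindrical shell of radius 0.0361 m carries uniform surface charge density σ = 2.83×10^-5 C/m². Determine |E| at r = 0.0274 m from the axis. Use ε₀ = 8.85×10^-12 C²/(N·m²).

Take a coaxial cylindrical Gaussian surface of radius r = 0.0274 m and length L (r < 0.0361 m, inside the shell).
All the surface charge lies outside this cylinder: Q_enc = 0, hence E = 0.

E = 0 (no enclosed charge)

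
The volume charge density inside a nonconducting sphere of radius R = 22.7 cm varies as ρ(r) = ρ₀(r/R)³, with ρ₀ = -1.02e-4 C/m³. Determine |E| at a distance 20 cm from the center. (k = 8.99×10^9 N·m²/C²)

|E| ≈ 2.63e5 V/m

Symmetry ⇒ E = E(r) r̂. Gaussian sphere of radius r = 20 cm (r < R).
Integrate the density: Q_enc = 4π ∫₀^r ρ₀(r'/R)^3 r'² dr' = 4πρ₀ r^6/(6·R³) = -1.169×10^-6 C.
Gauss's law: E·4πr² = Q_enc/ε₀.
E = k|Q_enc|/r² = (8.99×10^9)(1.169×10^-6)/(0.2)² = 2.63e5 N/C.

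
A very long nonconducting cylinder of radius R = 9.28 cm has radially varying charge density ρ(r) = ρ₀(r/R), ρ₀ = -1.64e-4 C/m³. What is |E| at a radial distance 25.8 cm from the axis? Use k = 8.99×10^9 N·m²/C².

Coaxial Gaussian cylinder, radius r = 25.8 cm, length L (r > R, full charge per length enclosed).
λ_enc = 2π ∫₀^R ρ₀(r'/R)^1 r' dr' = 2πρ₀R²/3 = -2.958×10^-6 C/m.
Gauss's law: E·2πrL = λ_enc L/ε₀.
E = 2k|λ_enc|/r = 2(8.99×10^9)(2.958×10^-6)/(0.258) = 2.06e5 N/C.

|E| = 2.06e5 N/C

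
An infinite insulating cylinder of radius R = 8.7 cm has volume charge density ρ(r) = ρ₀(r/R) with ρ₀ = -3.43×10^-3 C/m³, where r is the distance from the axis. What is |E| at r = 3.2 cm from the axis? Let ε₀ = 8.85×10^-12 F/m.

|E| = 1.52×10^6 N/C

By cylindrical symmetry E is radial; use a coaxial Gaussian cylinder of radius 3.2 cm and length L (r < R).
λ_enc = ∫₀^r ρ(r')·2πr' dr' = (2πρ₀/R)·r^3/3 = -2.706×10^-6 C/m.
Applying ∮E·dA = Q_enc/ε₀ with the end caps contributing no flux:
E = |λ_enc|/(2πε₀r) = (2.706e-6)/(2π·8.85×10^-12·0.032) = 1.52×10^6 N/C.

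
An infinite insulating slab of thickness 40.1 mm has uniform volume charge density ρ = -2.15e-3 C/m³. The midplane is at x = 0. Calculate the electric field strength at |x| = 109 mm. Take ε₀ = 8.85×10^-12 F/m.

The point |x| = 109 mm lies outside the slab (half-thickness 0.02005 m). A symmetric pillbox spanning the full slab encloses Q_enc = ρ·d·A.
Flux = 2EA ⇒ E = |ρ|d/(2ε₀), independent of distance outside.
E = (2.15×10^-3)(0.0401)/(2·8.85×10^-12) = 4.87×10^6 N/C.

E = 4.87e6 V/m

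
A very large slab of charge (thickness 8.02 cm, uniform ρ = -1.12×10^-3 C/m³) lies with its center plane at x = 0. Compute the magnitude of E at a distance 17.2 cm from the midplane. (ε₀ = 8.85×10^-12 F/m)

The point |x| = 17.2 cm lies outside the slab (half-thickness 0.0401 m). A symmetric pillbox spanning the full slab encloses Q_enc = ρ·d·A.
Flux = 2EA ⇒ E = |ρ|d/(2ε₀), independent of distance outside.
E = (1.12×10^-3)(0.0802)/(2·8.85×10^-12) = 5.07×10^6 N/C.

E ≈ 5.07×10^6 N/C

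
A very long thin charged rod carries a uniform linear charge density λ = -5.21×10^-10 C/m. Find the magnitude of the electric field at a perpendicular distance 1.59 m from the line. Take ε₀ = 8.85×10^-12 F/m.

|E| ≈ 5.89 N/C

By cylindrical symmetry E is radial; use a coaxial Gaussian cylinder of radius 1.59 m and length L.
Q_enc = λL, so λ_enc = -5.21×10^-10 C/m.
Gauss's law: E·2πrL = λ_enc L/ε₀.
E = |λ_enc|/(2πε₀r) = (5.21×10^-10)/(2π·8.85×10^-12·1.59) = 5.89 N/C.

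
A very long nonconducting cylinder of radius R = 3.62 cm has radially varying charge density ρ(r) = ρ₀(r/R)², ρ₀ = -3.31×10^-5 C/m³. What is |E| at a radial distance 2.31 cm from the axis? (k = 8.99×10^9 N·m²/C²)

|E| ≈ 8.79e3 N/C

By cylindrical symmetry E is radial; use a coaxial Gaussian cylinder of radius 2.31 cm and length L (r < R).
λ_enc = ∫₀^r ρ(r')·2πr' dr' = (2πρ₀/R²)·r^4/4 = -1.13e-8 C/m.
Gauss's law: E·2πrL = λ_enc L/ε₀.
E = 2k|λ_enc|/r = 2(8.99×10^9)(1.13e-8)/(0.0231) = 8.79e3 N/C.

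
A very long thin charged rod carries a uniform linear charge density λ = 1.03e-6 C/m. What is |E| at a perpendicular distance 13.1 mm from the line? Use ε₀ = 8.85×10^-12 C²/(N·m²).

Coaxial Gaussian cylinder, radius r = 13.1 mm, length L.
Q_enc = λL, so λ_enc = 1.03×10^-6 C/m.
Gauss's law: E·2πrL = λ_enc L/ε₀.
E = |λ_enc|/(2πε₀r) = (1.03×10^-6)/(2π·8.85×10^-12·0.0131) = 1.41×10^6 N/C.

|E| = 1.41×10^6 N/C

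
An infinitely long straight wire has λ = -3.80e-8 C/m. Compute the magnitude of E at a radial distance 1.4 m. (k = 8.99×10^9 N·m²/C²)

Choose a coaxial cylinder of radius r = 1.4 m (arbitrary length L) as the Gaussian surface.
Q_enc = λL, so λ_enc = -3.80×10^-8 C/m.
Applying ∮E·dA = Q_enc/ε₀ with the end caps contributing no flux:
E = 2k|λ_enc|/r = 2(8.99×10^9)(3.80×10^-8)/(1.4) = 488 N/C.

488 N/C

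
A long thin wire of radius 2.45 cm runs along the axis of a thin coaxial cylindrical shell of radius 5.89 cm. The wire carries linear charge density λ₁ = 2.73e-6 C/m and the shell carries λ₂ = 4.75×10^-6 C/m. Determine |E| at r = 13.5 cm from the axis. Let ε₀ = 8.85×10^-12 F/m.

|E| = 9.96×10^5 N/C

Take a coaxial cylindrical Gaussian surface of radius r = 13.5 cm and length L (r > 5.89 cm, enclosing both).
λ_enc = λ₁ + λ₂ = (2.73×10^-6) + (4.75×10^-6) = 7.48e-6 C/m.
Since E is radial and uniform over the curved surface, Φ = E·2πrL = Q_enc/ε₀ = λ_enc L/ε₀.
E = |λ_enc|/(2πε₀r) = (7.48×10^-6)/(2π·8.85×10^-12·0.135) = 9.96e5 N/C.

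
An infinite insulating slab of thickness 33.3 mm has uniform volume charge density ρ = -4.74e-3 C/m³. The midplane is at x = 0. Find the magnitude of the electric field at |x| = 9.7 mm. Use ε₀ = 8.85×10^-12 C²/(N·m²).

By symmetry E is perpendicular to the slab. A Gaussian pillbox from −9.7 mm to +9.7 mm (face area A) lies entirely within the slab.
Q_enc = ρ·(2x)·A and flux = 2EA, so 2EA = 2ρxA/ε₀ ⇒ E = |ρ|x/ε₀.
E = (4.74e-3)(0.0097)/(8.85×10^-12) = 5.20e6 N/C.

5.20×10^6 N/C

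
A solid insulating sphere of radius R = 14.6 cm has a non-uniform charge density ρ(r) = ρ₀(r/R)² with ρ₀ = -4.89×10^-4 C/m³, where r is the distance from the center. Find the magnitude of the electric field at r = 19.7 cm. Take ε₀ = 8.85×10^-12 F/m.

Symmetry ⇒ E = E(r) r̂. Gaussian sphere of radius r = 19.7 cm (r > R, all charge enclosed).
Q_enc = 4π ∫₀^R ρ₀(r'/R)^2 r'² dr' = 4πρ₀R³/5 = -3.825×10^-6 C.
By Gauss's law, ∮E·dA = E·4πr² = Q_enc/ε₀.
E = |Q_enc|/(4πε₀r²) = (3.825e-6)/(4π·8.85×10^-12·(0.197)²) = 8.86×10^5 N/C.

E = 8.86×10^5 V/m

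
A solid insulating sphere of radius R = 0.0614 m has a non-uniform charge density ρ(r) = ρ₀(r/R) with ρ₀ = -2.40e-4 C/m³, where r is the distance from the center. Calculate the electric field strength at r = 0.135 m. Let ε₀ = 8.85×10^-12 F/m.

Take a concentric spherical Gaussian surface of radius r = 0.135 m (r > R, all charge enclosed).
Q_enc = 4π ∫₀^R ρ₀(r'/R)^1 r'² dr' = 4πρ₀R³/4 = -1.745×10^-7 C.
Applying ∮E·dA = Q_enc/ε₀ with Φ = E(4πr²):
E = |Q_enc|/(4πε₀r²) = (1.745×10^-7)/(4π·8.85×10^-12·(0.135)²) = 8.61×10^4 N/C.

8.61×10^4 N/C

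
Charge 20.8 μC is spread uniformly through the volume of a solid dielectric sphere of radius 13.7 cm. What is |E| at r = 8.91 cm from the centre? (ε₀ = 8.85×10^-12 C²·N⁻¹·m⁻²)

E = 6.48×10^6 N/C

Symmetry ⇒ E = E(r) r̂. Gaussian sphere of radius r = 8.91 cm (r < R).
Only the charge within r is enclosed: Q_enc = Q·(r/R)³ = (20.8 μC)·(8.91 cm/13.7 cm)³ = 5.722×10^-6 C.
Since E is radial and uniform over the Gaussian sphere, Φ = E·4πr² = Q_enc/ε₀.
E = |Q_enc|/(4πε₀r²) = (5.722×10^-6)/(4π·8.85×10^-12·(0.0891)²) = 6.48e6 N/C.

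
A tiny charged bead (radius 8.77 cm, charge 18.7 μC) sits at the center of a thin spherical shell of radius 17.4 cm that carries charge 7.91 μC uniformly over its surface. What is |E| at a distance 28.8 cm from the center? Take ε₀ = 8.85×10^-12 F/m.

2.88×10^6 N/C

Use a concentric Gaussian sphere at r = 28.8 cm (r > 17.4 cm, enclosing both).
Q_enc = (18.7 μC) + (7.91 μC) = 2.661×10^-5 C.
By Gauss's law, ∮E·dA = E·4πr² = Q_enc/ε₀.
E = |Q_enc|/(4πε₀r²) = (2.661×10^-5)/(4π·8.85×10^-12·(0.288)²) = 2.88×10^6 N/C.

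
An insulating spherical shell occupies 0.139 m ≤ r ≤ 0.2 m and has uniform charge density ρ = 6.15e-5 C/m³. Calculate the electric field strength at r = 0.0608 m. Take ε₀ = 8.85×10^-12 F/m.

By spherical symmetry E is radial; choose a Gaussian sphere of radius r = 0.0608 m (r < 0.139 m, inside the empty cavity).
Q_enc = 0 (all charge lies at larger r); Gauss's law gives E = 0.

E = 0 (no enclosed charge)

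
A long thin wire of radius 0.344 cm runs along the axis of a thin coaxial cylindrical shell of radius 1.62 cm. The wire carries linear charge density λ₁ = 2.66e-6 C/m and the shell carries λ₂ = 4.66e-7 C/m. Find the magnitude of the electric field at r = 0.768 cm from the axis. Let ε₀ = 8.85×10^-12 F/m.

E ≈ 6.23×10^6 N/C

Choose a coaxial cylinder of radius r = 0.768 cm (arbitrary length L) as the Gaussian surface (between the conductors, 0.344 cm < r < 1.62 cm).
The shell at 1.62 cm lies outside the Gaussian surface, so λ_enc = λ₁ = 2.66e-6 C/m.
Since E is radial and uniform over the curved surface, Φ = E·2πrL = Q_enc/ε₀ = λ_enc L/ε₀.
E = |λ_enc|/(2πε₀r) = (2.66e-6)/(2π·8.85×10^-12·0.00768) = 6.23×10^6 N/C.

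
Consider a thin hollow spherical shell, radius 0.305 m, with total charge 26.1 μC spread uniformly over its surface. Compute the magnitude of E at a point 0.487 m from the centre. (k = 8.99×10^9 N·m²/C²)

By spherical symmetry E is radial; choose a Gaussian sphere of radius r = 0.487 m (r > 0.305 m).
The entire shell is enclosed: Q_enc = 2.61e-5 C.
Gauss's law: E·4πr² = Q_enc/ε₀.
E = k|Q_enc|/r² = (8.99×10^9)(2.61×10^-5)/(0.487)² = 9.89e5 N/C.

|E| ≈ 9.89e5 N/C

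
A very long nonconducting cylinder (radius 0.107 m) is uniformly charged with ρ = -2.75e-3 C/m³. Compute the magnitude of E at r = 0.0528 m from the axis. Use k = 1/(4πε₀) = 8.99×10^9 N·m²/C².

E ≈ 8.20e6 N/C

Take a coaxial cylindrical Gaussian surface of radius r = 0.0528 m and length L (r < R).
Enclosed charge per unit length: λ_enc = ρ·πr² = (-2.75×10^-3)π(0.0528)² = -2.409×10^-5 C/m.
Gauss's law: E·2πrL = λ_enc L/ε₀.
E = 2k|λ_enc|/r = 2(8.99×10^9)(2.409e-5)/(0.0528) = 8.20×10^6 N/C.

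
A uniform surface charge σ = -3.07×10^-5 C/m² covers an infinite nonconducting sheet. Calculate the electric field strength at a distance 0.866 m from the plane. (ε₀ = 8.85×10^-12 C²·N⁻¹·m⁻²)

By planar symmetry E is perpendicular to the sheet and uniform; use a Gaussian pillbox with flat faces of area A on each side of the sheet.
Flux Φ = 2EA and Q_enc = σA, so 2EA = σA/ε₀ ⇒ E = |σ|/(2ε₀), independent of distance.
E = |σ|/(2ε₀) = (3.07×10^-5)/(2·8.85×10^-12) = 1.73×10^6 N/C.

E ≈ 1.73e6 N/C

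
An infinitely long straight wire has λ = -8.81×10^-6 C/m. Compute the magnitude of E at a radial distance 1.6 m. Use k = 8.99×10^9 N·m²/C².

E = 9.90e4 V/m

Choose a coaxial cylinder of radius r = 1.6 m (arbitrary length L) as the Gaussian surface.
Q_enc = λL, so λ_enc = -8.81e-6 C/m.
Gauss's law: E·2πrL = λ_enc L/ε₀.
E = 2k|λ_enc|/r = 2(8.99×10^9)(8.81×10^-6)/(1.6) = 9.90×10^4 N/C.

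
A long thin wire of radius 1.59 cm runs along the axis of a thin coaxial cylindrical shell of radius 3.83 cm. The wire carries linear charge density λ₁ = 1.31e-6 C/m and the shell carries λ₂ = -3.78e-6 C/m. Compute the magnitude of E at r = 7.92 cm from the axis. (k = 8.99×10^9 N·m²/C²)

By cylindrical symmetry E is radial; use a coaxial Gaussian cylinder of radius 7.92 cm and length L (r > 3.83 cm, enclosing both).
λ_enc = λ₁ + λ₂ = (1.31×10^-6) + (-3.78e-6) = -2.47×10^-6 C/m.
By Gauss's law (flux through the curved wall only), E·2πrL = λ_enc L/ε₀.
E = 2k|λ_enc|/r = 2(8.99×10^9)(2.47×10^-6)/(0.0792) = 5.61×10^5 N/C.

E = 5.61×10^5 N/C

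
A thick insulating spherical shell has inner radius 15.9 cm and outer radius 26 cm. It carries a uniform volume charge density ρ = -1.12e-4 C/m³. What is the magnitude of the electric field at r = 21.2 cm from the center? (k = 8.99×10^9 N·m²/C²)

Use a concentric Gaussian sphere at r = 21.2 cm (within the shell material, 15.9 cm < r < 26 cm).
Only the shell between 15.9 cm and r is enclosed: Q_enc = ρ·(4π/3)(r³ − a³) = (-1.12×10^-4)·(4π/3)·((0.212)³ − (0.159)³) = -2.584e-6 C.
By Gauss's law, ∮E·dA = E·4πr² = Q_enc/ε₀.
E = k|Q_enc|/r² = (8.99×10^9)(2.584×10^-6)/(0.212)² = 5.17×10^5 N/C.

E ≈ 5.17e5 N/C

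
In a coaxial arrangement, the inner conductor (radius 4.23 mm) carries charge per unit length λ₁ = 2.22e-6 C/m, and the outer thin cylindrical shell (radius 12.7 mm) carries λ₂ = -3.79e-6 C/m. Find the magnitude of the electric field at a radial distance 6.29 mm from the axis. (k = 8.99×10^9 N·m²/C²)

Take a coaxial cylindrical Gaussian surface of radius r = 6.29 mm and length L (between the conductors, 4.23 mm < r < 12.7 mm).
Only the inner wire is enclosed; the outer shell contributes nothing inside itself. λ_enc = λ₁ = 2.22e-6 C/m.
By Gauss's law (flux through the curved wall only), E·2πrL = λ_enc L/ε₀.
E = 2k|λ_enc|/r = 2(8.99×10^9)(2.22×10^-6)/(0.00629) = 6.35×10^6 N/C.

|E| ≈ 6.35e6 N/C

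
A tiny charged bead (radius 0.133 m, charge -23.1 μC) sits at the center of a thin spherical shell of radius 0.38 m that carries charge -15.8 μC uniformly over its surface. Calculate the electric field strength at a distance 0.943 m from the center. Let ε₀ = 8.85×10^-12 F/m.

E ≈ 3.93×10^5 N/C

Symmetry ⇒ E = E(r) r̂. Gaussian sphere of radius r = 0.943 m (r > 0.38 m, enclosing both).
Q_enc = (-23.1 μC) + (-15.8 μC) = -3.89×10^-5 C.
Gauss's law: E·4πr² = Q_enc/ε₀.
E = |Q_enc|/(4πε₀r²) = (3.89×10^-5)/(4π·8.85×10^-12·(0.943)²) = 3.93e5 N/C.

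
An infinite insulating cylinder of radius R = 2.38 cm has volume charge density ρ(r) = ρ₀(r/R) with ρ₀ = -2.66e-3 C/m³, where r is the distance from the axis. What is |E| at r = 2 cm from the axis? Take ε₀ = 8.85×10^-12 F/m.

Take a coaxial cylindrical Gaussian surface of radius r = 2 cm and length L (r < R).
Integrating ρ over the cross-section to radius r: λ_enc = (2πρ₀/R) ∫₀^r r'^2 dr' = 2πρ₀ r^3/(3·R) = -1.873×10^-6 C/m.
By Gauss's law (flux through the curved wall only), E·2πrL = λ_enc L/ε₀.
E = |λ_enc|/(2πε₀r) = (1.873×10^-6)/(2π·8.85×10^-12·0.02) = 1.68e6 N/C.

E = 1.68e6 N/C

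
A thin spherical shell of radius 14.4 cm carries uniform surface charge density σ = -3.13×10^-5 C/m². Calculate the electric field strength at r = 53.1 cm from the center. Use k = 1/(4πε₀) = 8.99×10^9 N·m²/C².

2.60×10^5 V/m

Use a concentric Gaussian sphere at r = 53.1 cm (r > 14.4 cm).
The entire shell is enclosed: Q_enc = σ·4πR² = (-3.13×10^-5)·4π·(0.144)² = -8.156×10^-6 C.
Since E is radial and uniform over the Gaussian sphere, Φ = E·4πr² = Q_enc/ε₀.
E = k|Q_enc|/r² = (8.99×10^9)(8.156×10^-6)/(0.531)² = 2.60e5 N/C.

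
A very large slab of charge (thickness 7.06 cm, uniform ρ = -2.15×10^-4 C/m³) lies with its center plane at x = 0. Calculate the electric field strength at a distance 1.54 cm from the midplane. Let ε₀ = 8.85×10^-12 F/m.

By symmetry E is perpendicular to the slab. A Gaussian pillbox from −1.54 cm to +1.54 cm (face area A) lies entirely within the slab.
Q_enc = ρ·(2x)·A and flux = 2EA, so 2EA = 2ρxA/ε₀ ⇒ E = |ρ|x/ε₀.
E = (2.15e-4)(0.0154)/(8.85×10^-12) = 3.74×10^5 N/C.

|E| ≈ 3.74e5 V/m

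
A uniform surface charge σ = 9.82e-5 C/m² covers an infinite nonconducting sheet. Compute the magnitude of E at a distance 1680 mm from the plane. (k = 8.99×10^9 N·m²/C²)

5.55e6 V/m

By planar symmetry E is perpendicular to the sheet and uniform; use a Gaussian pillbox with flat faces of area A on each side of the sheet.
Flux Φ = 2EA and Q_enc = σA, so 2EA = σA/ε₀ ⇒ E = |σ|/(2ε₀), independent of distance.
E = 2πk|σ| = 2π(8.99×10^9)(9.82×10^-5) = 5.55e6 N/C.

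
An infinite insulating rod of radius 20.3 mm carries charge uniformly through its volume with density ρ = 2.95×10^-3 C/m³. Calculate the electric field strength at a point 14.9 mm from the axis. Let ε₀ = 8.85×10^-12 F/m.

E ≈ 2.48×10^6 N/C

Take a coaxial cylindrical Gaussian surface of radius r = 14.9 mm and length L (r < R).
Enclosed charge per unit length: λ_enc = ρ·πr² = (2.95e-3)π(0.0149)² = 2.058×10^-6 C/m.
By Gauss's law (flux through the curved wall only), E·2πrL = λ_enc L/ε₀.
E = |λ_enc|/(2πε₀r) = (2.058×10^-6)/(2π·8.85×10^-12·0.0149) = 2.48e6 N/C.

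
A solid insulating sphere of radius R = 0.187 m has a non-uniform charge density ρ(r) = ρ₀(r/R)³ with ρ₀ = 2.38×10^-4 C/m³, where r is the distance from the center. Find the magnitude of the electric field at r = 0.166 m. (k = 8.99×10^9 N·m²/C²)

|E| ≈ 5.20×10^5 V/m

Take a concentric spherical Gaussian surface of radius r = 0.166 m (r < R).
Integrate the density: Q_enc = 4π ∫₀^r ρ₀(r'/R)^3 r'² dr' = 4πρ₀ r^6/(6·R³) = 1.595×10^-6 C.
Gauss's law: E·4πr² = Q_enc/ε₀.
E = k|Q_enc|/r² = (8.99×10^9)(1.595×10^-6)/(0.166)² = 5.20e5 N/C.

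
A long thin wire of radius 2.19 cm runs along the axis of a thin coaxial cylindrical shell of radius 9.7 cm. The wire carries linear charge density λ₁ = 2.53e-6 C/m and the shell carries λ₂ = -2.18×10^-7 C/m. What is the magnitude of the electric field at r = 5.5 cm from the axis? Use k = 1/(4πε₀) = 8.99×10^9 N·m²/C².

|E| = 8.27×10^5 V/m

By cylindrical symmetry E is radial; use a coaxial Gaussian cylinder of radius 5.5 cm and length L (between the conductors, 2.19 cm < r < 9.7 cm).
The shell at 9.7 cm lies outside the Gaussian surface, so λ_enc = λ₁ = 2.53×10^-6 C/m.
Applying ∮E·dA = Q_enc/ε₀ with the end caps contributing no flux:
E = 2k|λ_enc|/r = 2(8.99×10^9)(2.53×10^-6)/(0.055) = 8.27×10^5 N/C.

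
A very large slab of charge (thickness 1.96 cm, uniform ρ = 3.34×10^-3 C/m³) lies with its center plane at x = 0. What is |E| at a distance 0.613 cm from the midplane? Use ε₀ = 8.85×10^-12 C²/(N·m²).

By symmetry E is perpendicular to the slab. A Gaussian pillbox from −0.613 cm to +0.613 cm (face area A) lies entirely within the slab.
Q_enc = ρ·(2x)·A and flux = 2EA, so 2EA = 2ρxA/ε₀ ⇒ E = |ρ|x/ε₀.
E = (3.34×10^-3)(0.00613)/(8.85×10^-12) = 2.31×10^6 N/C.

|E| ≈ 2.31×10^6 N/C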